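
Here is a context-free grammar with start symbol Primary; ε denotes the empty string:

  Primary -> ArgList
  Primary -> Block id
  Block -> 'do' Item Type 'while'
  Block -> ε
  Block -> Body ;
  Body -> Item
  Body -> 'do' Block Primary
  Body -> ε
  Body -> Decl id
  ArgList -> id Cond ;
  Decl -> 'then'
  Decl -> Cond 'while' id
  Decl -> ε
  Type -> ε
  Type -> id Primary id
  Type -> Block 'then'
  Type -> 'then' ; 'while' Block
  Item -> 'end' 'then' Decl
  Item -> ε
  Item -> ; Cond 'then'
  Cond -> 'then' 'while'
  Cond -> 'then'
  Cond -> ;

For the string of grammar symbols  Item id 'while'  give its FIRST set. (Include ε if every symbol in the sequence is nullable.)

{ 'end', ;, id }

Add FIRST(Item)\{ε} = { 'end', ; }; Item is nullable, continue.
id is a terminal; add {id} and stop.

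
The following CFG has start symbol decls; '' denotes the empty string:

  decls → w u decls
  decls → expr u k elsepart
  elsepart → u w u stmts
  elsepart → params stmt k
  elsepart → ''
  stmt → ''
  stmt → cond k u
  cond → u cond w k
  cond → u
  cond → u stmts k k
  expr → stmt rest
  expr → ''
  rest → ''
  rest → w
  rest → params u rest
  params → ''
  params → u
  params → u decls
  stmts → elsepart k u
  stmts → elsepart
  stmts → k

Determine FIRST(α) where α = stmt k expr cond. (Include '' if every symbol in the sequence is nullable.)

Add FIRST(stmt)\{''} = { u }; stmt is nullable, continue.
k is a terminal; add {k} and stop.

{ k, u }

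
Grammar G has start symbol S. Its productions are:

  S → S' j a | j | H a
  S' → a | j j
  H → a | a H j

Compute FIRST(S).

From S → S' j a: add FIRST(S') = { a, j }.
S → j contributes {j}.
From S → H a: add FIRST(H) = { a }.
Union: FIRST(S) = { a, j }.

{ a, j }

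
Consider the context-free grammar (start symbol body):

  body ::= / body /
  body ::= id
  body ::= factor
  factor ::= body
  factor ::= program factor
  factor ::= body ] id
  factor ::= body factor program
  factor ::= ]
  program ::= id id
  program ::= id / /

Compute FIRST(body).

body ::= / body / contributes {/}.
body ::= id contributes {id}.
From body ::= factor: add FIRST(factor) = { /, ], id }.
Union: FIRST(body) = { /, ], id }.

{ /, ], id }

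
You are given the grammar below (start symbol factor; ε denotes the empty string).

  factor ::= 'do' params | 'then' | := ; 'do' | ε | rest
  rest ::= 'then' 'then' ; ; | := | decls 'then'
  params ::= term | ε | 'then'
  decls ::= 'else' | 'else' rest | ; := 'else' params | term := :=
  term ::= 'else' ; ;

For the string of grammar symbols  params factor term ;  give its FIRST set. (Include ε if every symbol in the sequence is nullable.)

{ 'do', 'else', 'then', :=, ; }

Add FIRST(params)\{ε} = { 'else', 'then' }; params is nullable, continue.
Add FIRST(factor)\{ε} = { 'do', 'else', 'then', :=, ; }; factor is nullable, continue.
Add FIRST(term) = { 'else' }; term is not nullable, stop.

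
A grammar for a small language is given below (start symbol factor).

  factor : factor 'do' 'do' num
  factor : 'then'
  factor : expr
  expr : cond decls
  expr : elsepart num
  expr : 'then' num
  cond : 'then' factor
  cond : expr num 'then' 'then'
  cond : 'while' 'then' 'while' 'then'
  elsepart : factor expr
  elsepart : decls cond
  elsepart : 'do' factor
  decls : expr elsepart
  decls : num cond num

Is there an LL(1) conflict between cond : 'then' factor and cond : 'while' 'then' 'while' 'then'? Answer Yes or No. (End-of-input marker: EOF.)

No

FIRST('then' factor) = { 'then' } and FIRST('while' 'then' 'while' 'then') = { 'while' }.
The FIRST sets are disjoint and neither alternative is nullable — no conflict.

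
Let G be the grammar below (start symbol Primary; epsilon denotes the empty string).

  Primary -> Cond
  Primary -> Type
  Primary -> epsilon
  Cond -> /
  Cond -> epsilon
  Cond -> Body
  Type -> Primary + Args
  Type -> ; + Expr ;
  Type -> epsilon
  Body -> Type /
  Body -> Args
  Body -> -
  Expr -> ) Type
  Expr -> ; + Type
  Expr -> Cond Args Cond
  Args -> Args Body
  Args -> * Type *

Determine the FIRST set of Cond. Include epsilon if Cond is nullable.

Cond -> / contributes {/}.
Cond -> epsilon contributes epsilon.
From Cond -> Body: add FIRST(Body) = { *, +, -, /, ; }.
Union: FIRST(Cond) = { *, +, -, /, ;, epsilon }.

{ *, +, -, /, ;, epsilon }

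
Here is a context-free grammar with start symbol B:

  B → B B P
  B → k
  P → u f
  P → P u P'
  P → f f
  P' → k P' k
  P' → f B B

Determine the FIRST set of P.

P → u f contributes {u}.
From P → P u P': add FIRST(P) = { f, u }.
P → f f contributes {f}.
Union: FIRST(P) = { f, u }.

{ f, u }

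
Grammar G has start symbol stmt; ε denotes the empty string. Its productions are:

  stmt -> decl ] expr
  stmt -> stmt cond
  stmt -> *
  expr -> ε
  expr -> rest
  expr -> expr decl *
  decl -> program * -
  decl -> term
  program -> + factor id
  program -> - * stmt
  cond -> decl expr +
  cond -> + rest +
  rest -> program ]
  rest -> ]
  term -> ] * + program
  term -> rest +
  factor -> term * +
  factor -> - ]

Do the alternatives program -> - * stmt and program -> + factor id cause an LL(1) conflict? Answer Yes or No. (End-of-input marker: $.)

FIRST(- * stmt) = { - } and FIRST(+ factor id) = { + }.
The FIRST sets are disjoint and neither alternative is nullable — no conflict.

No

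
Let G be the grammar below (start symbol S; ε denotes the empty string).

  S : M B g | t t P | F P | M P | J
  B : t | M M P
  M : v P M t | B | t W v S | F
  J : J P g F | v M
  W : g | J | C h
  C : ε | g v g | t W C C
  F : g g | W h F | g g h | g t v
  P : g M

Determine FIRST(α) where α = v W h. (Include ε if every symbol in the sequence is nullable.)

{ v }

v is a terminal; add {v} and stop.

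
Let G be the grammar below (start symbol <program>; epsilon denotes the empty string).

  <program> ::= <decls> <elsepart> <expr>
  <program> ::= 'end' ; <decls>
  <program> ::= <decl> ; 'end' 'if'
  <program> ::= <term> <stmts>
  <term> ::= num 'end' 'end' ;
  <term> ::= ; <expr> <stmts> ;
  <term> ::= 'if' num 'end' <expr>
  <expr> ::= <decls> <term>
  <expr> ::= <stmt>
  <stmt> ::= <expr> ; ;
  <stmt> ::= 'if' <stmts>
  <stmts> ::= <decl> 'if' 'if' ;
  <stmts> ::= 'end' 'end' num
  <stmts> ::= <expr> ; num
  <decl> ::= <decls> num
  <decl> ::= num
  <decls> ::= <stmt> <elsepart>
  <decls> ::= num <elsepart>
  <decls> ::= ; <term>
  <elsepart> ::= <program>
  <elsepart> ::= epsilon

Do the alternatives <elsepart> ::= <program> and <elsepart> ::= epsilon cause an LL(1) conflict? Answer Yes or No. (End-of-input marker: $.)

FIRST(<program>) = { 'end', 'if', ;, num } and FIRST(epsilon) = { epsilon }.
The second alternative is nullable and FOLLOW(<elsepart>) = { $, 'end', 'if', ;, num } shares 'end' with FIRST of the first — conflict.

Yes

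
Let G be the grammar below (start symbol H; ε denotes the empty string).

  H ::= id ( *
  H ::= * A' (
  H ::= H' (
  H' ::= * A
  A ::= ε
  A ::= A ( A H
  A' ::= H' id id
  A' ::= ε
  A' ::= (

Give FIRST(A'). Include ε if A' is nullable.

From A' ::= H' id id: add FIRST(H') = { * }.
A' ::= ε contributes ε.
A' ::= ( contributes {(}.
Union: FIRST(A') = { (, *, ε }.

{ (, *, ε }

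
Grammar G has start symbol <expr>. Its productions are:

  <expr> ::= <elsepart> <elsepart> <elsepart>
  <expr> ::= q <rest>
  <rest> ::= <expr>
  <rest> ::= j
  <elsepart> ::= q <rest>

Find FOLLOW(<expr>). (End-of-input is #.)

{ #, q }

<expr> is the start symbol, so # ∈ FOLLOW(<expr>).
In <rest> ::= <expr>: <expr> is at the end, add FOLLOW(<rest>) = { #, q }.
Union: FOLLOW(<expr>) = { #, q }.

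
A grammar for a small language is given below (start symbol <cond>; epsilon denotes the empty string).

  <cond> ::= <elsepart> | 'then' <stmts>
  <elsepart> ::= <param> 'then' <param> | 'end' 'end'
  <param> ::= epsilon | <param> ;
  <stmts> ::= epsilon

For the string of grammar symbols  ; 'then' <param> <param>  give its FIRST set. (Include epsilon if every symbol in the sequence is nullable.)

{ ; }

; is a terminal; add {;} and stop.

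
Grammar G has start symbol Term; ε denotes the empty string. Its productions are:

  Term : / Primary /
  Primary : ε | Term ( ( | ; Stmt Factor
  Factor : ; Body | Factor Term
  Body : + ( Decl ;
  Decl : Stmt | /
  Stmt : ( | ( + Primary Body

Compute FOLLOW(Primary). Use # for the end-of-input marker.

{ +, / }

In Term : / Primary /: add FIRST(/) = { / }.
In Stmt : ( + Primary Body: add FIRST(Body) = { + }.
Union: FOLLOW(Primary) = { +, / }.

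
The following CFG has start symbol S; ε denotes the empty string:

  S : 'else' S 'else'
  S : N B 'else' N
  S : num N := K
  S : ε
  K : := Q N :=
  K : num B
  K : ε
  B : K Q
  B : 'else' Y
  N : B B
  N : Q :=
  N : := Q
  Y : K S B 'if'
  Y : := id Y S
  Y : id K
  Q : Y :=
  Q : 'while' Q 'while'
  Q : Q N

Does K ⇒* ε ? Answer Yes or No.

K has an ε-production, so K ⇒ ε.

Yes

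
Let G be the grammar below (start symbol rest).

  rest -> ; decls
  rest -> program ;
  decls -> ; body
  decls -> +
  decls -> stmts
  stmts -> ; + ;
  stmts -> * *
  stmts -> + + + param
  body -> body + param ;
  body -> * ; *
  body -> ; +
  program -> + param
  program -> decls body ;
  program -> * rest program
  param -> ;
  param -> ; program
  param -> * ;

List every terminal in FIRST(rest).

{ *, +, ; }

rest -> ; decls contributes {;}.
From rest -> program ;: add FIRST(program) = { *, +, ; }.
Union: FIRST(rest) = { *, +, ; }.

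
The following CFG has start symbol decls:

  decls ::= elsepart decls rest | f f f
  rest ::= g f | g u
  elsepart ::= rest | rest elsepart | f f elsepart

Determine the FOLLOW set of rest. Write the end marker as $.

In decls ::= elsepart decls rest: rest is at the end, add FOLLOW(decls) = { $, g }.
In elsepart ::= rest: rest is at the end, add FOLLOW(elsepart) = { f, g }.
In elsepart ::= rest elsepart: add FIRST(elsepart) = { f, g }.
Union: FOLLOW(rest) = { $, f, g }.

{ $, f, g }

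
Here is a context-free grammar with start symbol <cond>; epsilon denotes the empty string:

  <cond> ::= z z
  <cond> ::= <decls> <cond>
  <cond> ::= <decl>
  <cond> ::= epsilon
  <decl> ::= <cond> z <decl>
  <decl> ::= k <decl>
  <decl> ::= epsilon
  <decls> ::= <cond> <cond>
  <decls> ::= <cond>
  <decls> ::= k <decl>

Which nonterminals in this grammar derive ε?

{ <cond>, <decl>, <decls> }

Directly nullable (have an epsilon-production): <cond>, <decl>.
<decls> ::= <cond> <cond> with every symbol nullable, so <decls> is nullable.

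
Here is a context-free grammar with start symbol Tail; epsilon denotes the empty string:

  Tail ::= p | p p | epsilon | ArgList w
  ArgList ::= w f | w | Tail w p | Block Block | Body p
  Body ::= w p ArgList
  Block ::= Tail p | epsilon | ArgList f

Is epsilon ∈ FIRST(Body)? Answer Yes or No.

Nullable nonterminals: ArgList, Block, Tail.
No production of Body has an RHS whose symbols are all nullable, so Body is not nullable.

No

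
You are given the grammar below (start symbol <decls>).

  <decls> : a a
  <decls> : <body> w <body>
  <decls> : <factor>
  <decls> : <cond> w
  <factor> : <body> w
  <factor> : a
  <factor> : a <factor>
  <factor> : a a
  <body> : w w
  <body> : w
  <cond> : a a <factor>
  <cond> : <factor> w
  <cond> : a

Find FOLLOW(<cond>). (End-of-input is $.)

In <decls> : <cond> w: add FIRST(w) = { w }.
Union: FOLLOW(<cond>) = { w }.

{ w }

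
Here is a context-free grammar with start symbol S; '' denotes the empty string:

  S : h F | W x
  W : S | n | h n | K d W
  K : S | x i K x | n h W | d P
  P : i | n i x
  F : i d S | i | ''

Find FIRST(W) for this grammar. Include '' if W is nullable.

{ d, h, n, x }

From W : S: add FIRST(S) = { d, h, n, x }.
W : n contributes {n}.
W : h n contributes {h}.
From W : K d W: add FIRST(K) = { d, h, n, x }.
Union: FIRST(W) = { d, h, n, x }.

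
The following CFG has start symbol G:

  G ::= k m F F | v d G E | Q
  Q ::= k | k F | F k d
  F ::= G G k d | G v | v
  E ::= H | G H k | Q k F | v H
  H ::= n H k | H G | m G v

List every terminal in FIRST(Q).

{ k, v }

Q ::= k contributes {k}.
Q ::= k F contributes {k}.
From Q ::= F k d: add FIRST(F) = { k, v }.
Union: FIRST(Q) = { k, v }.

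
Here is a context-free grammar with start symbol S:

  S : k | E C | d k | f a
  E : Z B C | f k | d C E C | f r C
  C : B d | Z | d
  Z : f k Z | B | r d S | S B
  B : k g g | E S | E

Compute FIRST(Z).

Z : f k Z contributes {f}.
From Z : B: add FIRST(B) = { d, f, k, r }.
Z : r d S contributes {r}.
From Z : S B: add FIRST(S) = { d, f, k, r }.
Union: FIRST(Z) = { d, f, k, r }.

{ d, f, k, r }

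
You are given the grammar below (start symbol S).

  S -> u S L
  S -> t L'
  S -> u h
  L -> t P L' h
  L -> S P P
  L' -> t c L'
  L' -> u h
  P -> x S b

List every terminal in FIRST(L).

{ t, u }

L -> t P L' h contributes {t}.
From L -> S P P: add FIRST(S) = { t, u }.
Union: FIRST(L) = { t, u }.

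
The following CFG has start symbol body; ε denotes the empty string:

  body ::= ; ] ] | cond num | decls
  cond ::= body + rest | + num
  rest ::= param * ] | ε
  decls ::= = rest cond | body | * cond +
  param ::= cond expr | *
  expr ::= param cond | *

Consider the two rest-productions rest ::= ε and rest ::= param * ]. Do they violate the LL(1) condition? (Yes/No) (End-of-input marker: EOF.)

FIRST(ε) = { ε } and FIRST(param * ]) = { *, +, ;, = }.
The first alternative is nullable and FOLLOW(rest) = { EOF, *, +, ;, =, num } shares * with FIRST of the second — conflict.

Yes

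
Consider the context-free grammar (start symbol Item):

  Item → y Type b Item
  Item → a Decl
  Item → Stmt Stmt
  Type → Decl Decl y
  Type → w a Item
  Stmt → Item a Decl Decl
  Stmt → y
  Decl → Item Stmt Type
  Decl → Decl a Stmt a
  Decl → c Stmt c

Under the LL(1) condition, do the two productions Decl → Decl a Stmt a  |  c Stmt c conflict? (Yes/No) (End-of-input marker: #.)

Yes

FIRST(Decl a Stmt a) = { a, c, y } and FIRST(c Stmt c) = { c }.
Both contain c, so the two alternatives are not disjoint — LL(1) conflict.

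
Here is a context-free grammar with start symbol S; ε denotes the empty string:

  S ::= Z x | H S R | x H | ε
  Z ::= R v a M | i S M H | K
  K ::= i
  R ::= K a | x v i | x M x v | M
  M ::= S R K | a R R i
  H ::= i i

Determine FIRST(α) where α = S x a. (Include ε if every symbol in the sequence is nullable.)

{ a, i, x }

Add FIRST(S)\{ε} = { a, i, x }; S is nullable, continue.
x is a terminal; add {x} and stop.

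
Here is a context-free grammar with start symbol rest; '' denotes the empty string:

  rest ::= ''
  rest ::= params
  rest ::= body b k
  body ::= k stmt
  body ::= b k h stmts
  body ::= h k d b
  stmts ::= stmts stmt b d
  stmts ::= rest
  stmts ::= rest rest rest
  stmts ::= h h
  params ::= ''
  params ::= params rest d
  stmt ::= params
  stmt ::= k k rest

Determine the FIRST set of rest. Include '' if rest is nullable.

rest ::= '' contributes ''.
From rest ::= params: add FIRST(params) = { b, d, h, k, '' } (including '' since params is nullable).
From rest ::= body b k: add FIRST(body) = { b, h, k }.
Union: FIRST(rest) = { b, d, h, k, '' }.

{ b, d, h, k, '' }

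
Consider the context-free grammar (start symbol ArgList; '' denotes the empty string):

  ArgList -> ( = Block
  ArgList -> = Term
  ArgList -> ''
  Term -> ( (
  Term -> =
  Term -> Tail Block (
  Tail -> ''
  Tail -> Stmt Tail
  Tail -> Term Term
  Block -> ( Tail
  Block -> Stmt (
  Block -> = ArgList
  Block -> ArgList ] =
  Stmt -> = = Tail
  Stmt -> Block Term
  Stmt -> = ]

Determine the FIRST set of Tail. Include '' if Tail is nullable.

Tail -> '' contributes ''.
From Tail -> Stmt Tail: add FIRST(Stmt) = { (, =, ] }.
From Tail -> Term Term: add FIRST(Term) = { (, =, ] }.
Union: FIRST(Tail) = { (, =, ], '' }.

{ (, =, ], '' }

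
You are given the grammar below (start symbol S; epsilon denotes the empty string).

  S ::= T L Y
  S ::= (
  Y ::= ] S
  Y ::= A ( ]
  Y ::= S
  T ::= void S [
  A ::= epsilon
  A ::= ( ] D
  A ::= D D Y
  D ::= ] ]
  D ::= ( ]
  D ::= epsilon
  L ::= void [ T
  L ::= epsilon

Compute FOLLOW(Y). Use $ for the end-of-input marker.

In S ::= T L Y: Y is at the end, add FOLLOW(S) = { $, (, [ }.
In A ::= D D Y: Y is at the end, add FOLLOW(A) = { ( }.
Union: FOLLOW(Y) = { $, (, [ }.

{ $, (, [ }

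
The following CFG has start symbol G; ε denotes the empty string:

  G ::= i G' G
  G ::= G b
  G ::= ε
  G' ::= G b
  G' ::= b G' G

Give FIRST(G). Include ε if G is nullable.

{ b, i, ε }

G ::= i G' G contributes {i}.
From G ::= G b: G nullable, take FIRST(G) ∪ {b} = { b, i }.
G ::= ε contributes ε.
Union: FIRST(G) = { b, i, ε }.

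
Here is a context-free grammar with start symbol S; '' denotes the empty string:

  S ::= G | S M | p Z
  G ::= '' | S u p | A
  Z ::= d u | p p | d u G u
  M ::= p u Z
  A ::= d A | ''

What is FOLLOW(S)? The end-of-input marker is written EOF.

S is the start symbol, so EOF ∈ FOLLOW(S).
In S ::= S M: add FIRST(M) = { p }.
In G ::= S u p: add FIRST(u p) = { u }.
Union: FOLLOW(S) = { EOF, p, u }.

{ EOF, p, u }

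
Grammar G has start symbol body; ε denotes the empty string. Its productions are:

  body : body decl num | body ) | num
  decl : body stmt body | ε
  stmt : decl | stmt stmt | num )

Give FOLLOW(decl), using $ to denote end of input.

In body : body decl num: add FIRST(num) = { num }.
In stmt : decl: decl is at the end, add FOLLOW(stmt) = { num }.
Union: FOLLOW(decl) = { num }.

{ num }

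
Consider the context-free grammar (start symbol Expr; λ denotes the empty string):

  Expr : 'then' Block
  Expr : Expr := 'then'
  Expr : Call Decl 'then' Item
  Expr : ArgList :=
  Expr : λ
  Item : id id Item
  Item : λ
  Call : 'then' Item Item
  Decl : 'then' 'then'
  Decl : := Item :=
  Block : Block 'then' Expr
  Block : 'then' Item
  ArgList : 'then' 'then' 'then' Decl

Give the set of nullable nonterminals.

{ Expr, Item }

Directly nullable (have an λ-production): Expr, Item.
No other nonterminal has a production whose RHS symbols are all nullable.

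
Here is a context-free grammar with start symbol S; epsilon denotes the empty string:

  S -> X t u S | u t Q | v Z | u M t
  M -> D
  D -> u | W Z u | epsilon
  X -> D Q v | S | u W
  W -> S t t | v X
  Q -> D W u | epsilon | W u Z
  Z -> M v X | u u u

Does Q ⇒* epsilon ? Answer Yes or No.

Yes

Q has an epsilon-production, so Q ⇒ epsilon.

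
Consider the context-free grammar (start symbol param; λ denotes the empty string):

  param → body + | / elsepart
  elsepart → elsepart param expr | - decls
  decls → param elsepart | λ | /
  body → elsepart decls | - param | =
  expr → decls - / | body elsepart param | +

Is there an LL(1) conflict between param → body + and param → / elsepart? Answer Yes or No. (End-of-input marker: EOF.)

No

FIRST(body +) = { -, = } and FIRST(/ elsepart) = { / }.
The FIRST sets are disjoint and neither alternative is nullable — no conflict.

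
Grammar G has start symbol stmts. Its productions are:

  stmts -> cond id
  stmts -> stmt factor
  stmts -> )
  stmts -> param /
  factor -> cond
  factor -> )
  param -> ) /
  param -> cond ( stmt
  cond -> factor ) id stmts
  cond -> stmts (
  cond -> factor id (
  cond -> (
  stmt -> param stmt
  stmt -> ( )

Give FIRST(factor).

From factor -> cond: add FIRST(cond) = { (, ) }.
factor -> ) contributes {)}.
Union: FIRST(factor) = { (, ) }.

{ (, ) }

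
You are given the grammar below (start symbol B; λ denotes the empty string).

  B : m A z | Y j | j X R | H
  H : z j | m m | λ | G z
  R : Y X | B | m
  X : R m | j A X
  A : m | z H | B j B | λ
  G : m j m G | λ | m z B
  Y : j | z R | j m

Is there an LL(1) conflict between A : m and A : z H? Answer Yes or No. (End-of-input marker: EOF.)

No

FIRST(m) = { m } and FIRST(z H) = { z }.
The FIRST sets are disjoint and neither alternative is nullable — no conflict.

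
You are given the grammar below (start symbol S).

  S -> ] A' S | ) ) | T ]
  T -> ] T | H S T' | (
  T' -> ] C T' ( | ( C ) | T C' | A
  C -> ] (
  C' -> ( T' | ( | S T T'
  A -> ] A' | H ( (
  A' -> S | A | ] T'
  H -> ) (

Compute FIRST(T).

T -> ] T contributes {]}.
From T -> H S T': add FIRST(H) = { ) }.
T -> ( contributes {(}.
Union: FIRST(T) = { (, ), ] }.

{ (, ), ] }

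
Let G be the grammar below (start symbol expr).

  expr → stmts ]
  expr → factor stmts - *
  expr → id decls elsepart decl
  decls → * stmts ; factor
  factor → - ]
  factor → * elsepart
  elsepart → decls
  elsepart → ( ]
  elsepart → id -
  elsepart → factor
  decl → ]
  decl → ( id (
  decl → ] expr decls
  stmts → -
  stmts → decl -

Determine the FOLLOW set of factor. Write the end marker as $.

{ $, (, *, -, ], id }

In expr → factor stmts - *: add FIRST(stmts - *) = { (, -, ] }.
In decls → * stmts ; factor: factor is at the end, add FOLLOW(decls) = { $, (, *, -, ], id }.
In elsepart → factor: factor is at the end, add FOLLOW(elsepart) = { $, (, *, -, ], id }.
Union: FOLLOW(factor) = { $, (, *, -, ], id }.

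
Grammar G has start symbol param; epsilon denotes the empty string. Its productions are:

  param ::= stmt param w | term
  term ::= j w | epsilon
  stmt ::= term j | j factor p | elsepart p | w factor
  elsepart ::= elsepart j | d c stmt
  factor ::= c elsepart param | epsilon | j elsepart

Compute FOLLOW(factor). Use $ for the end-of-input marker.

In stmt ::= j factor p: add FIRST(p) = { p }.
In stmt ::= w factor: factor is at the end, add FOLLOW(stmt) = { d, j, p, w }.
Union: FOLLOW(factor) = { d, j, p, w }.

{ d, j, p, w }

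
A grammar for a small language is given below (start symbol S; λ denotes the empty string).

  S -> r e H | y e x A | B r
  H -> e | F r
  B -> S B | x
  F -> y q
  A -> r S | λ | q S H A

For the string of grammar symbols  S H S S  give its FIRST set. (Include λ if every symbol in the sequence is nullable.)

Add FIRST(S) = { r, x, y }; S is not nullable, stop.

{ r, x, y }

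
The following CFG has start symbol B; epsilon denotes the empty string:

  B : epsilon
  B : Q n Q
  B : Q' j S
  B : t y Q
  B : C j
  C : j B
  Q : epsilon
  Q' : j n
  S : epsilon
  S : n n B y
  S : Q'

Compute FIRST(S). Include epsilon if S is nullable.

S : epsilon contributes epsilon.
S : n n B y contributes {n}.
From S : Q': add FIRST(Q') = { j }.
Union: FIRST(S) = { j, n, epsilon }.

{ j, n, epsilon }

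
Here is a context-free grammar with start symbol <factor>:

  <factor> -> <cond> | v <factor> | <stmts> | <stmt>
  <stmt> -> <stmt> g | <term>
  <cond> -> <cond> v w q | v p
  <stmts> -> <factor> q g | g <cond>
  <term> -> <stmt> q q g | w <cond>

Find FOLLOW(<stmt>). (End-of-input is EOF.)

{ EOF, g, q }

In <factor> -> <stmt>: <stmt> is at the end, add FOLLOW(<factor>) = { EOF, q }.
In <stmt> -> <stmt> g: add FIRST(g) = { g }.
In <term> -> <stmt> q q g: add FIRST(q q g) = { q }.
Union: FOLLOW(<stmt>) = { EOF, g, q }.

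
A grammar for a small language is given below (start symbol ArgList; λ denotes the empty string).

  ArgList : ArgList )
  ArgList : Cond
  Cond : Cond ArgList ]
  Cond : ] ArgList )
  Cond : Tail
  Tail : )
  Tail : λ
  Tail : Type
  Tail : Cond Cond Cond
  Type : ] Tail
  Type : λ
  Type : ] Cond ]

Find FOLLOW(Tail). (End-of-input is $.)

{ $, ), ] }

In Cond : Tail: Tail is at the end, add FOLLOW(Cond) = { $, ), ] }.
In Type : ] Tail: Tail is at the end, add FOLLOW(Type) = { $, ), ] }.
Union: FOLLOW(Tail) = { $, ), ] }.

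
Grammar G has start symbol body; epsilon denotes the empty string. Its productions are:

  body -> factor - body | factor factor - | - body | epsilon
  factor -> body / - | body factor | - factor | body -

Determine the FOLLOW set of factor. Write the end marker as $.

{ -, / }

In body -> factor - body: add FIRST(- body) = { - }.
In body -> factor factor -: add FIRST(factor -) = { -, / }.
In body -> factor factor -: add FIRST(-) = { - }.
In factor -> body factor: factor is at the end, add FOLLOW(factor) = { -, / }.
In factor -> - factor: factor is at the end, add FOLLOW(factor) = { -, / }.
Union: FOLLOW(factor) = { -, / }.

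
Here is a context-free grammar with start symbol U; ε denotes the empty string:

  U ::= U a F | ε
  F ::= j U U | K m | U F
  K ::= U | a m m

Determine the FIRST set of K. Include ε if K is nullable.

From K ::= U: add FIRST(U) = { a, ε } (including ε since U is nullable).
K ::= a m m contributes {a}.
Union: FIRST(K) = { a, ε }.

{ a, ε }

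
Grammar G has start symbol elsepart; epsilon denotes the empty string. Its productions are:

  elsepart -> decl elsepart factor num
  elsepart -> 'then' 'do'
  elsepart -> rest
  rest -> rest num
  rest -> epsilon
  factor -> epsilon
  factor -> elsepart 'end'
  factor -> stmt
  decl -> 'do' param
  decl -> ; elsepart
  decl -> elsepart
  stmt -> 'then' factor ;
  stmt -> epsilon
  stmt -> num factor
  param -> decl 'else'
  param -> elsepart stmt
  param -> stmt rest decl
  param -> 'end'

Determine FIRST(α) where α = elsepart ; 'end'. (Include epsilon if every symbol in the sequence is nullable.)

{ 'do', 'end', 'then', ;, num }

Add FIRST(elsepart)\{epsilon} = { 'do', 'end', 'then', ;, num }; elsepart is nullable, continue.
; is a terminal; add {;} and stop.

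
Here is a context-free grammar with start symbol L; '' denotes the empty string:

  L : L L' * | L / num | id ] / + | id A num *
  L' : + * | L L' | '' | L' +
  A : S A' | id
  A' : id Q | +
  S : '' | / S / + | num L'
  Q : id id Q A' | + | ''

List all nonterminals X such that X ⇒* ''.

{ L', Q, S }

Directly nullable (have an ''-production): L', S, Q.
No other nonterminal has a production whose RHS symbols are all nullable.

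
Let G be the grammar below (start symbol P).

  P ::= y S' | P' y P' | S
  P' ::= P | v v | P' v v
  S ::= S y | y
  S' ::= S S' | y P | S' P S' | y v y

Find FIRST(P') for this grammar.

{ v, y }

From P' ::= P: add FIRST(P) = { v, y }.
P' ::= v v contributes {v}.
From P' ::= P' v v: add FIRST(P') = { v, y }.
Union: FIRST(P') = { v, y }.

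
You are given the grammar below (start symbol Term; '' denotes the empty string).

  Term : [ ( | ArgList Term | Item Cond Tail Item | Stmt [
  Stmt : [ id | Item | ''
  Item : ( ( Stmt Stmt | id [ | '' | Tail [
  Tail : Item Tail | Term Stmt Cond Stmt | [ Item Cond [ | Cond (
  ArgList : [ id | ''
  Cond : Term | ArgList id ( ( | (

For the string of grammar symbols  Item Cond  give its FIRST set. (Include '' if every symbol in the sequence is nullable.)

{ (, [, id }

Add FIRST(Item)\{''} = { (, [, id }; Item is nullable, continue.
Add FIRST(Cond) = { (, [, id }; Cond is not nullable, stop.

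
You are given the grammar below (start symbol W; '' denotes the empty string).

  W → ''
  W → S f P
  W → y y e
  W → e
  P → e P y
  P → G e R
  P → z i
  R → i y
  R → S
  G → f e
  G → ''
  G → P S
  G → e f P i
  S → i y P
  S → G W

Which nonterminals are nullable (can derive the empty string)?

{ G, R, S, W }

Directly nullable (have an ''-production): W, G.
S → G W with every symbol nullable, so S is nullable.
R → S with every symbol nullable, so R is nullable.
No other nonterminal has a production whose RHS symbols are all nullable.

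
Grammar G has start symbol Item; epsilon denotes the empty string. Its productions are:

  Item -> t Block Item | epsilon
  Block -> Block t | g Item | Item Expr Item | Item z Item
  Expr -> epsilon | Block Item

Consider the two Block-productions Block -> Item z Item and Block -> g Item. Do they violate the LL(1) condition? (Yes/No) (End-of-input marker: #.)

No

FIRST(Item z Item) = { t, z } and FIRST(g Item) = { g }.
The FIRST sets are disjoint and neither alternative is nullable — no conflict.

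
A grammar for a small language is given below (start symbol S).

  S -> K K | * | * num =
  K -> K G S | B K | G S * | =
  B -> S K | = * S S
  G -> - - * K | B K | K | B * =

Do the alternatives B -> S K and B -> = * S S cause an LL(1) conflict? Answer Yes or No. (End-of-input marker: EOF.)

FIRST(S K) = { *, -, = } and FIRST(= * S S) = { = }.
Both contain =, so the two alternatives are not disjoint — LL(1) conflict.

Yes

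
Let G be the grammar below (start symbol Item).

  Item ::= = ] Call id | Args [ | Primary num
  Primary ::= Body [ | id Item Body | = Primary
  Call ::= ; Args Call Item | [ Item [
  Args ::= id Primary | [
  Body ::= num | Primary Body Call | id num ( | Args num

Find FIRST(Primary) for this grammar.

From Primary ::= Body [: add FIRST(Body) = { =, [, id, num }.
Primary ::= id Item Body contributes {id}.
Primary ::= = Primary contributes {=}.
Union: FIRST(Primary) = { =, [, id, num }.

{ =, [, id, num }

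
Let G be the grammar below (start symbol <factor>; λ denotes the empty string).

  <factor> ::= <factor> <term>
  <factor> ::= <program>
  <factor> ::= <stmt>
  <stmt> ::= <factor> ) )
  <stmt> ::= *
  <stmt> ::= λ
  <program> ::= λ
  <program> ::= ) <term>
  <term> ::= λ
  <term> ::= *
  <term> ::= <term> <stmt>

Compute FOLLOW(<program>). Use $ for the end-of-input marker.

In <factor> ::= <program>: <program> is at the end, add FOLLOW(<factor>) = { $, ), * }.
Union: FOLLOW(<program>) = { $, ), * }.

{ $, ), * }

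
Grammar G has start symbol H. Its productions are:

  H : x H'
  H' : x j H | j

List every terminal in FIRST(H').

H' : x j H contributes {x}.
H' : j contributes {j}.
Union: FIRST(H') = { j, x }.

{ j, x }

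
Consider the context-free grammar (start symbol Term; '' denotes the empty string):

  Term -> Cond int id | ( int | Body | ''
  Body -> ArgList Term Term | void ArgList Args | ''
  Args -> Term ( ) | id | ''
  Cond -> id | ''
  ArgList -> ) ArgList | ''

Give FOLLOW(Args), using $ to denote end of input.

In Body -> void ArgList Args: Args is at the end, add FOLLOW(Body) = { $, (, ), id, int, void }.
Union: FOLLOW(Args) = { $, (, ), id, int, void }.

{ $, (, ), id, int, void }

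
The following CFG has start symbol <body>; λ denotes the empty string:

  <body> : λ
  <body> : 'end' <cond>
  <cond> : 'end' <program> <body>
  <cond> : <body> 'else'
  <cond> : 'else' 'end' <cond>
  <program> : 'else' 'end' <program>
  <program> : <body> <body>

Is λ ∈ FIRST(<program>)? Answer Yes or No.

<program> : <body> <body> and each of <body>, <body> is nullable, so <program> ⇒* λ.

Yes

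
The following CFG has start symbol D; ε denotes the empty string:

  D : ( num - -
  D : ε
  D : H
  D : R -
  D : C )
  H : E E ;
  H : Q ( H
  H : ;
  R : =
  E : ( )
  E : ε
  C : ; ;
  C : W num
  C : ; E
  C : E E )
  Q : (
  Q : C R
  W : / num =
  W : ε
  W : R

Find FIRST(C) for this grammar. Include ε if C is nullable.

C : ; ; contributes {;}.
From C : W num: W nullable, take FIRST(W) ∪ {num} = { /, =, num }.
C : ; E contributes {;}.
From C : E E ): E, E nullable, take FIRST(E) ∪ FIRST(E) ∪ {)} = { (, ) }.
Union: FIRST(C) = { (, ), /, ;, =, num }.

{ (, ), /, ;, =, num }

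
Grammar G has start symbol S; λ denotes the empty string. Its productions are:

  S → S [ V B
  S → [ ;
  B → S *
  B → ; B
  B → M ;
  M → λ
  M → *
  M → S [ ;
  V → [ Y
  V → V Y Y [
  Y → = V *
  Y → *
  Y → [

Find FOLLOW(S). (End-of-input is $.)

S is the start symbol, so $ ∈ FOLLOW(S).
In S → S [ V B: add FIRST([ V B) = { [ }.
In B → S *: add FIRST(*) = { * }.
In M → S [ ;: add FIRST([ ;) = { [ }.
Union: FOLLOW(S) = { $, *, [ }.

{ $, *, [ }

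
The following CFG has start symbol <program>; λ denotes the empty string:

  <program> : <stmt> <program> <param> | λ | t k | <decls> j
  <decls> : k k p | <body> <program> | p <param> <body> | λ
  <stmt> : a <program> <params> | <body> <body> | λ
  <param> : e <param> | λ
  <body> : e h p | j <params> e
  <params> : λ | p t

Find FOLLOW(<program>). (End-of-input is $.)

<program> is the start symbol, so $ ∈ FOLLOW(<program>).
In <program> : <stmt> <program> <param>: add FIRST(<param>)\{λ} = { e }.
  Since <param> is nullable, also add FOLLOW(<program>) = { $, a, e, j, k, p, t }.
In <decls> : <body> <program>: <program> is at the end, add FOLLOW(<decls>) = { j }.
In <stmt> : a <program> <params>: add FIRST(<params>)\{λ} = { p }.
  Since <params> is nullable, also add FOLLOW(<stmt>) = { $, a, e, j, k, p, t }.
Union: FOLLOW(<program>) = { $, a, e, j, k, p, t }.

{ $, a, e, j, k, p, t }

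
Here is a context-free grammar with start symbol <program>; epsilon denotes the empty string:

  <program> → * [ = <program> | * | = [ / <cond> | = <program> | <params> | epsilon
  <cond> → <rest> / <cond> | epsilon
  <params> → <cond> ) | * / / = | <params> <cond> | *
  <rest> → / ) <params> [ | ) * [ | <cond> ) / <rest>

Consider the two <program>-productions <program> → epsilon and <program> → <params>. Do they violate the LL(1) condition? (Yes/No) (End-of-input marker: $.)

FIRST(epsilon) = { epsilon } and FIRST(<params>) = { ), *, / }.
The first is nullable but FOLLOW(<program>) = { $ } is disjoint from FIRST of the second.

No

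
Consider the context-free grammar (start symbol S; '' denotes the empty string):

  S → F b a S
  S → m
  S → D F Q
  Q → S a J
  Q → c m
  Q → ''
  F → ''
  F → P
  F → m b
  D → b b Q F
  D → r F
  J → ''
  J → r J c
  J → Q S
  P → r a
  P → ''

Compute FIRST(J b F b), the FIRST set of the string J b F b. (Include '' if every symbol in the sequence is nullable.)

{ b, c, m, r }

Add FIRST(J)\{''} = { b, c, m, r }; J is nullable, continue.
b is a terminal; add {b} and stop.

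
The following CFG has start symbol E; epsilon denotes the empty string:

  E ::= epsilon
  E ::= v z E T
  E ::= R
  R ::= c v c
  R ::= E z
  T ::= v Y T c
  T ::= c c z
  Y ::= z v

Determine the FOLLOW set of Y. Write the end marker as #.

{ c, v }

In T ::= v Y T c: add FIRST(T c) = { c, v }.
Union: FOLLOW(Y) = { c, v }.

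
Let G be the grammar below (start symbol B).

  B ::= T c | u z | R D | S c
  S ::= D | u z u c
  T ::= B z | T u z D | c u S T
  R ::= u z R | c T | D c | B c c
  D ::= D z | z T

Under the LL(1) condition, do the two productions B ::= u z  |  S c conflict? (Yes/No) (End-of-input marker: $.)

FIRST(u z) = { u } and FIRST(S c) = { u, z }.
Both contain u, so the two alternatives are not disjoint — LL(1) conflict.

Yes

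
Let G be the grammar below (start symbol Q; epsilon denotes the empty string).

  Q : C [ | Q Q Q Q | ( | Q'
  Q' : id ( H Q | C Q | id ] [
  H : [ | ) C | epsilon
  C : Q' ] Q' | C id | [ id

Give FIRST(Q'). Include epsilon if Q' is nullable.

{ [, id }

Q' : id ( H Q contributes {id}.
From Q' : C Q: add FIRST(C) = { [, id }.
Q' : id ] [ contributes {id}.
Union: FIRST(Q') = { [, id }.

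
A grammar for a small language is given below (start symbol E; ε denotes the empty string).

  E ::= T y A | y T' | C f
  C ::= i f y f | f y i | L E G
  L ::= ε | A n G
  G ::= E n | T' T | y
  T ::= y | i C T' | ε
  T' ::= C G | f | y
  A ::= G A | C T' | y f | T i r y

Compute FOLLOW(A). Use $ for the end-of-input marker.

In E ::= T y A: A is at the end, add FOLLOW(E) = { $, f, i, n, y }.
In L ::= A n G: add FIRST(n G) = { n }.
In A ::= G A: A is at the end, add FOLLOW(A) = { $, f, i, n, y }.
Union: FOLLOW(A) = { $, f, i, n, y }.

{ $, f, i, n, y }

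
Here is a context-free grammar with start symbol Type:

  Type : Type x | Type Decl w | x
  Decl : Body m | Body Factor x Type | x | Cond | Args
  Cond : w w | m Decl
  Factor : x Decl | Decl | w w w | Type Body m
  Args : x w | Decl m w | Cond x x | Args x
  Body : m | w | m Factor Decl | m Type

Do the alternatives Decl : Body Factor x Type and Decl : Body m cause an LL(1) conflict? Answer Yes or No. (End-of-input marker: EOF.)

FIRST(Body Factor x Type) = { m, w } and FIRST(Body m) = { m, w }.
Both contain m, so the two alternatives are not disjoint — LL(1) conflict.

Yes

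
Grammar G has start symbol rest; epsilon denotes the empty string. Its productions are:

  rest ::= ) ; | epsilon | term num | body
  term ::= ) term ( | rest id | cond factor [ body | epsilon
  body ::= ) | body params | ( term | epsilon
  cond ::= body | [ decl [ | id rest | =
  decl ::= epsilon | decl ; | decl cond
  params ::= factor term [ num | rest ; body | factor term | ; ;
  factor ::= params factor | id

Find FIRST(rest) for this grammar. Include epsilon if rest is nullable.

{ (, ), ;, =, [, id, num, epsilon }

rest ::= ) ; contributes {)}.
rest ::= epsilon contributes epsilon.
From rest ::= term num: term nullable, take FIRST(term) ∪ {num} = { (, ), ;, =, [, id, num }.
From rest ::= body: add FIRST(body) = { (, ), ;, =, [, id, num, epsilon } (including epsilon since body is nullable).
Union: FIRST(rest) = { (, ), ;, =, [, id, num, epsilon }.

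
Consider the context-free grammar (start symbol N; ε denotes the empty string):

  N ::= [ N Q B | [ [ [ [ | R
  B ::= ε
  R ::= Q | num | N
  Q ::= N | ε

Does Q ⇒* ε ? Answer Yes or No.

Yes

Q has an ε-production, so Q ⇒ ε.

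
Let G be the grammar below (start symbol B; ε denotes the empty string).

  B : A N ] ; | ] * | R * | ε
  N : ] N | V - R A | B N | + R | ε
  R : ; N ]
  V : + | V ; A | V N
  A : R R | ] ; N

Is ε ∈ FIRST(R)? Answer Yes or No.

Nullable nonterminals: B, N.
No production of R has an RHS whose symbols are all nullable, so R is not nullable.

No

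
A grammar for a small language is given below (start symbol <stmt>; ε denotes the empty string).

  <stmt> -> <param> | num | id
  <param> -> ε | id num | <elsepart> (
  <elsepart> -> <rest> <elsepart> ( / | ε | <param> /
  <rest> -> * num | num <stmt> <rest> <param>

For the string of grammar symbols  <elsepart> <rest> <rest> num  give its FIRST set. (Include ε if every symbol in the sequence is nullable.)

Add FIRST(<elsepart>)\{ε} = { (, *, /, id, num }; <elsepart> is nullable, continue.
Add FIRST(<rest>) = { *, num }; <rest> is not nullable, stop.

{ (, *, /, id, num }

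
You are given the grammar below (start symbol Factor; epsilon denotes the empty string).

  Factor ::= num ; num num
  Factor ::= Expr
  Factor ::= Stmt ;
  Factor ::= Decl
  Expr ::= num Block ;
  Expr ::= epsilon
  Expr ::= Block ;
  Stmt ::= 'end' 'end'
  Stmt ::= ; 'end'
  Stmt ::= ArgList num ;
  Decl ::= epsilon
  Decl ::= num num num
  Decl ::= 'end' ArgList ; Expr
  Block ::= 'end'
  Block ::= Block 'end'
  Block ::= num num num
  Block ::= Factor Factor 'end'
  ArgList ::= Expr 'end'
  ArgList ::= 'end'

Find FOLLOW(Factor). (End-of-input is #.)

Factor is the start symbol, so # ∈ FOLLOW(Factor).
In Block ::= Factor Factor 'end': add FIRST(Factor 'end') = { 'end', ;, num }.
In Block ::= Factor Factor 'end': add FIRST('end') = { 'end' }.
Union: FOLLOW(Factor) = { #, 'end', ;, num }.

{ #, 'end', ;, num }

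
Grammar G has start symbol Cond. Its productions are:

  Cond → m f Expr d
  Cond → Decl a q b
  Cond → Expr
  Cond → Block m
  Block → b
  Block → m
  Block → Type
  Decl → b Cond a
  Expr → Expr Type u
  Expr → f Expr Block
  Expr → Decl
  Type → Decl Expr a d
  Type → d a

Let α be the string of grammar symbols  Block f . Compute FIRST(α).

Add FIRST(Block) = { b, d, m }; Block is not nullable, stop.

{ b, d, m }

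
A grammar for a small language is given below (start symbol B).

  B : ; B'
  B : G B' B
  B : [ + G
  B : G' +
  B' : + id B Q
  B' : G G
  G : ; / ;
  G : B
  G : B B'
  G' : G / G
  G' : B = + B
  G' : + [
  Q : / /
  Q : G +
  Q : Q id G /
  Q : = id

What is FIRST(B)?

B : ; B' contributes {;}.
From B : G B' B: add FIRST(G) = { +, ;, [ }.
B : [ + G contributes {[}.
From B : G' +: add FIRST(G') = { +, ;, [ }.
Union: FIRST(B) = { +, ;, [ }.

{ +, ;, [ }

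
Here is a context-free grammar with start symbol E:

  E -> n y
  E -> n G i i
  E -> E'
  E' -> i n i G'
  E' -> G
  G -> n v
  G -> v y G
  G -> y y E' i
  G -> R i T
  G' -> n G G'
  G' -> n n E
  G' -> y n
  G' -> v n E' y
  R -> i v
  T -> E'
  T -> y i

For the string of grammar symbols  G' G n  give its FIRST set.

{ n, v, y }

Add FIRST(G') = { n, v, y }; G' is not nullable, stop.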